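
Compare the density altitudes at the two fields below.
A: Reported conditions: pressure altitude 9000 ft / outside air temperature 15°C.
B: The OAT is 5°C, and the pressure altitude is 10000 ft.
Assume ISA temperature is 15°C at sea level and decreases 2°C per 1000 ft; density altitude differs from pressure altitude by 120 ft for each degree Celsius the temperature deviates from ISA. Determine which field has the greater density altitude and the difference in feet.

B by 40 ft

A: ISA temp = -3°C, deviation +18°C, DA = 9000 + 120 × 18 = 11160 ft.
B: ISA temp = -5°C, deviation +10°C, DA = 10000 + 120 × 10 = 11200 ft.
B is higher by 11200 − 11160 = 40 ft.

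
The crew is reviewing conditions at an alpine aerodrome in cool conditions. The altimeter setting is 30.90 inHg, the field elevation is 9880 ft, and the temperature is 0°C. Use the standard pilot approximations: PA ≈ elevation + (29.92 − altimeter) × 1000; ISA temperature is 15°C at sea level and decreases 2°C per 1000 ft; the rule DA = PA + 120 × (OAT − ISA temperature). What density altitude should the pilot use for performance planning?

9236 ft

Pressure altitude = 9880 + (29.92 − 30.90) × 1000 = 9880 + (-980) = 8900 ft.
ISA temperature at 8900 ft = 15 − 2 × (8900/1000) = -2.8°C.
ISA deviation = 0 − (-2.8) = +2.8°C.
Density altitude = 8900 + 120 × (2.8) = 9236 ft.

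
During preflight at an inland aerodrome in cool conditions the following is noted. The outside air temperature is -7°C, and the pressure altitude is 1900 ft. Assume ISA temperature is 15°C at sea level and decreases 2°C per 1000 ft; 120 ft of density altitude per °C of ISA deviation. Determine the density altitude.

ISA temperature at 1900 ft = 15 − 2 × (1900/1000) = 11.2°C.
ISA deviation = -7 − 11.2 = -18.2°C.
Density altitude = 1900 + 120 × (-18.2) = 1900 + (-2184) = -284 ft.

-284 ft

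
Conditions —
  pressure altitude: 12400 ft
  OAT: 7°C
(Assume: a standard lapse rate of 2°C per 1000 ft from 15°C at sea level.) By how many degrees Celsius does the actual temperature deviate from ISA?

ISA+16.8°C

ISA temperature at 12400 ft = 15 − 2 × (12400/1000) = -9.8°C.
Deviation = OAT − ISA = 7 − (-9.8) = +16.8°C.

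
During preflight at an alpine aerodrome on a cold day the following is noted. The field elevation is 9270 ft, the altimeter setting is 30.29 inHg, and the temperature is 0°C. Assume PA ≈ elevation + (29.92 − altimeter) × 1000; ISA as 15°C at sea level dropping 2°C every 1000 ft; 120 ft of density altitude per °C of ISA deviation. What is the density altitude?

9236 ft

Pressure altitude = 9270 + (29.92 − 30.29) × 1000 = 9270 + (-370) = 8900 ft.
ISA temperature at 8900 ft = 15 − 2 × (8900/1000) = -2.8°C.
ISA deviation = 0 − (-2.8) = +2.8°C.
Density altitude = 8900 + 120 × (2.8) = 9236 ft.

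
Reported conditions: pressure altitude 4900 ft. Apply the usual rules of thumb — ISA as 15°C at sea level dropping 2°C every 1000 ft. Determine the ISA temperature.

5.2°C

ISA temperature = 15 − 2 × (4900/1000) = 15 − 9.8 = 5.2°C.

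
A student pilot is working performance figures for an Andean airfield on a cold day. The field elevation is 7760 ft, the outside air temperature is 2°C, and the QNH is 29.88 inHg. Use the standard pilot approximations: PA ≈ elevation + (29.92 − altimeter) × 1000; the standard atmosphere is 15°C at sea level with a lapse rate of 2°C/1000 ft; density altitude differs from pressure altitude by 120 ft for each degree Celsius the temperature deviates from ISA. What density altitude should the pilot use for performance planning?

8112 ft

Pressure altitude = 7760 + (29.92 − 29.88) × 1000 = 7760 + (+40) = 7800 ft.
ISA temperature at 7800 ft = 15 − 2 × (7800/1000) = -0.6°C.
ISA deviation = 2 − (-0.6) = +2.6°C.
Density altitude = 7800 + 120 × (2.6) = 8112 ft.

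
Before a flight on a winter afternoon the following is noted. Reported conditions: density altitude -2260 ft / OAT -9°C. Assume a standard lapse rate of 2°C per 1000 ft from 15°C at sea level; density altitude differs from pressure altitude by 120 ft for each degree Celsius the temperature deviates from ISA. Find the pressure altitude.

DA = PA + 120 × (OAT − (15 − 2·PA/1000)) = PA + 120·OAT − 1800 + 0.24·PA = 1.24·PA + 120·OAT − 1800.
So 1.24·PA = -2260 − 120 × (-9) + 1800 = 620.
PA = 620 / 1.24 = 500 ft.

500 ft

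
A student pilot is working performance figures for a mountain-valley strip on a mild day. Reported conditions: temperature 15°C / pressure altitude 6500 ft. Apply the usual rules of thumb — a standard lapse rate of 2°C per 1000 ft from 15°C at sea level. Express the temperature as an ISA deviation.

ISA+13°C

ISA temperature at 6500 ft = 15 − 2 × (6500/1000) = 2°C.
Deviation = OAT − ISA = 15 − 2 = +13°C.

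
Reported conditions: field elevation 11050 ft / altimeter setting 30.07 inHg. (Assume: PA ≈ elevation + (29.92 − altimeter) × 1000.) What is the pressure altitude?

Pressure correction = (29.92 − 30.07) × 1000 = -150 ft.
Pressure altitude = 11050 + (-150) = 10900 ft.

10900 ft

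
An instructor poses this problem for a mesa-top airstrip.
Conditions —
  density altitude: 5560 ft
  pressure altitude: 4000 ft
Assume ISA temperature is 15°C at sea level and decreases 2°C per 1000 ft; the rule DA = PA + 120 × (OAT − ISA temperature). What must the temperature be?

Density altitude − pressure altitude = 5560 − 4000 = +1560 ft.
At 120 ft/°C that is an ISA deviation of 1560/120 = +13°C.
ISA temperature at 4000 ft = 15 − 2 × (4000/1000) = 7°C.
OAT = ISA + deviation = 7 + (+13) = 20°C.

20°C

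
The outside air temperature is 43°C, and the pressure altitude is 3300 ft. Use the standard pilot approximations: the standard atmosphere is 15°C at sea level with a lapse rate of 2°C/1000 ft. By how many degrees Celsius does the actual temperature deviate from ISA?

ISA+34.6°C

ISA temperature at 3300 ft = 15 − 2 × (3300/1000) = 8.4°C.
Deviation = OAT − ISA = 43 − 8.4 = +34.6°C.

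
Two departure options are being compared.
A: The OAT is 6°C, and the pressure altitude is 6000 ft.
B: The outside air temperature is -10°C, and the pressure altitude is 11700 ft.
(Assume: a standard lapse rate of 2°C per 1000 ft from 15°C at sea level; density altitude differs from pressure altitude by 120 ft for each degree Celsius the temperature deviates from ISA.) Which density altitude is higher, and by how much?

A: ISA temp = 3°C, deviation +3°C, DA = 6000 + 120 × 3 = 6360 ft.
B: ISA temp = -8.4°C, deviation -1.6°C, DA = 11700 + 120 × (-1.6) = 11508 ft.
B is higher by 11508 − 6360 = 5148 ft.

B by 5148 ft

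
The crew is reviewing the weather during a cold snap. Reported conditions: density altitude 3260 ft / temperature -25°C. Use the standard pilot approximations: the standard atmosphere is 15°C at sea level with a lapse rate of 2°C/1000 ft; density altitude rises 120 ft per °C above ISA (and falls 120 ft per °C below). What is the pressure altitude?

DA = PA + 120 × (OAT − (15 − 2·PA/1000)) = PA + 120·OAT − 1800 + 0.24·PA = 1.24·PA + 120·OAT − 1800.
So 1.24·PA = 3260 − 120 × (-25) + 1800 = 8060.
PA = 8060 / 1.24 = 6500 ft.

6500 ft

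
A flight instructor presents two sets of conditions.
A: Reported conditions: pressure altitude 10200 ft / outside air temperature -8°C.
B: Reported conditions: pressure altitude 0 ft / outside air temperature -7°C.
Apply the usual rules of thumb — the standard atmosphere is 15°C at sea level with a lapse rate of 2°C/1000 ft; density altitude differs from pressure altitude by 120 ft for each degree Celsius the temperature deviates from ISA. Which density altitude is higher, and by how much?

A by 12528 ft

A: ISA temp = -5.4°C, deviation -2.6°C, DA = 10200 + 120 × (-2.6) = 9888 ft.
B: ISA temp = 15°C, deviation -22°C, DA = 0 + 120 × (-22) = -2640 ft.
A is higher by 9888 − (-2640) = 12528 ft.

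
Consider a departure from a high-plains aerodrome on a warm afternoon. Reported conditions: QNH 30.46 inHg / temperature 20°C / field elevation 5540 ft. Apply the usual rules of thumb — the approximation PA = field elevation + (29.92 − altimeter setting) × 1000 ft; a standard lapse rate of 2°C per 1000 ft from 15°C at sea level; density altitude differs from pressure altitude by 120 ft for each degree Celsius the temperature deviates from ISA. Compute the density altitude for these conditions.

6800 ft

Pressure altitude = 5540 + (29.92 − 30.46) × 1000 = 5540 + (-540) = 5000 ft.
ISA temperature at 5000 ft = 15 − 2 × (5000/1000) = 5°C.
ISA deviation = 20 − 5 = +15°C.
Density altitude = 5000 + 120 × (15) = 6800 ft.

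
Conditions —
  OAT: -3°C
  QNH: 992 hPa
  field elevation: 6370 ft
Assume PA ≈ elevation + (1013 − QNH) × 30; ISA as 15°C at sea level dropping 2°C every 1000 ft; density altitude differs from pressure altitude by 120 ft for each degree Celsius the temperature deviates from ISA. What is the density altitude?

Pressure altitude = 6370 + (1013 − 992) × 30 = 6370 + (+630) = 7000 ft.
ISA temperature at 7000 ft = 15 − 2 × (7000/1000) = 1°C.
ISA deviation = -3 − 1 = -4°C.
Density altitude = 7000 + 120 × (-4) = 6520 ft.

6520 ft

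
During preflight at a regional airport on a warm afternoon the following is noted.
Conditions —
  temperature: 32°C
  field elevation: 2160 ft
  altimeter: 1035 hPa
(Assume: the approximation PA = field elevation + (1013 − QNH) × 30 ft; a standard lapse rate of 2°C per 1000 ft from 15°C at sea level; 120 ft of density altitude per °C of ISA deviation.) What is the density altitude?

Pressure altitude = 2160 + (1013 − 1035) × 30 = 2160 + (-660) = 1500 ft.
ISA temperature at 1500 ft = 15 − 2 × (1500/1000) = 12°C.
ISA deviation = 32 − 12 = +20°C.
Density altitude = 1500 + 120 × (20) = 3900 ft.

3900 ft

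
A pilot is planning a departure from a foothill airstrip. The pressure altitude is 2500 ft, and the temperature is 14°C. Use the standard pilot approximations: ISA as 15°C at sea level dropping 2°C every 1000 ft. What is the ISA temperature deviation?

ISA+4°C

ISA temperature at 2500 ft = 15 − 2 × (2500/1000) = 10°C.
Deviation = OAT − ISA = 14 − 10 = +4°C.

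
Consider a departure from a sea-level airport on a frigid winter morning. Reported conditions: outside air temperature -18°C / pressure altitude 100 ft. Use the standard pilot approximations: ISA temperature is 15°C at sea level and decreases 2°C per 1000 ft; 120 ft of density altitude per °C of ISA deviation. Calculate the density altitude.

ISA temperature at 100 ft = 15 − 2 × (100/1000) = 14.8°C.
ISA deviation = -18 − 14.8 = -32.8°C.
Density altitude = 100 + 120 × (-32.8) = 100 + (-3936) = -3836 ft.

-3836 ft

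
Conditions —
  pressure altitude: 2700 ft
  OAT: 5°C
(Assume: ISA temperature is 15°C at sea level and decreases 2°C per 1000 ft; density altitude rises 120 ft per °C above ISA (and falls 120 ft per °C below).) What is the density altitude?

ISA temperature at 2700 ft = 15 − 2 × (2700/1000) = 9.6°C.
ISA deviation = 5 − 9.6 = -4.6°C.
Density altitude = 2700 + 120 × (-4.6) = 2700 + (-552) = 2148 ft.

2148 ft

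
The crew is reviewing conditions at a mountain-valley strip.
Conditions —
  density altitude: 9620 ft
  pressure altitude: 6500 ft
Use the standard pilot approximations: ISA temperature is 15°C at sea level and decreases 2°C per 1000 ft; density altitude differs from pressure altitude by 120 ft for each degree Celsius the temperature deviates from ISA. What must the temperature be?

28°C

Density altitude − pressure altitude = 9620 − 6500 = +3120 ft.
At 120 ft/°C that is an ISA deviation of 3120/120 = +26°C.
ISA temperature at 6500 ft = 15 − 2 × (6500/1000) = 2°C.
OAT = ISA + deviation = 2 + (+26) = 28°C.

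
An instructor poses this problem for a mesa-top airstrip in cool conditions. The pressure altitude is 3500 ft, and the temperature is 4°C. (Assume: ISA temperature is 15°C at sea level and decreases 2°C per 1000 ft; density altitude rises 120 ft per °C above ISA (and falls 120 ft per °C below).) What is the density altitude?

3020 ft

ISA temperature at 3500 ft = 15 − 2 × (3500/1000) = 8°C.
ISA deviation = 4 − 8 = -4°C.
Density altitude = 3500 + 120 × (-4) = 3500 + (-480) = 3020 ft.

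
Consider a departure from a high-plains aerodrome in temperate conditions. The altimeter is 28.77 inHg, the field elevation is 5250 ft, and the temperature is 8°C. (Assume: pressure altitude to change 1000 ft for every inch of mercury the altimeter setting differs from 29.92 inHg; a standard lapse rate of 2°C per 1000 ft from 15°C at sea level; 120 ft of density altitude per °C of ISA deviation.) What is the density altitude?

7096 ft

Pressure altitude = 5250 + (29.92 − 28.77) × 1000 = 5250 + (+1150) = 6400 ft.
ISA temperature at 6400 ft = 15 − 2 × (6400/1000) = 2.2°C.
ISA deviation = 8 − 2.2 = +5.8°C.
Density altitude = 6400 + 120 × (5.8) = 7096 ft.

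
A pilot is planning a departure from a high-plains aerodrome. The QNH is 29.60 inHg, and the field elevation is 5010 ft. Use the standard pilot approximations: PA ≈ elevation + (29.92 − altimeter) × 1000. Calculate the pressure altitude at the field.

5330 ft

Pressure correction = (29.92 − 29.60) × 1000 = +320 ft.
Pressure altitude = 5010 + (+320) = 5330 ft.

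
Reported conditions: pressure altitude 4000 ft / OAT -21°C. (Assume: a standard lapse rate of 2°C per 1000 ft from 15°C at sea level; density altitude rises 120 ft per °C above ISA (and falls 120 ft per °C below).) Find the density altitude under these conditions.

640 ft

ISA temperature at 4000 ft = 15 − 2 × (4000/1000) = 7°C.
ISA deviation = -21 − 7 = -28°C.
Density altitude = 4000 + 120 × (-28) = 4000 + (-3360) = 640 ft.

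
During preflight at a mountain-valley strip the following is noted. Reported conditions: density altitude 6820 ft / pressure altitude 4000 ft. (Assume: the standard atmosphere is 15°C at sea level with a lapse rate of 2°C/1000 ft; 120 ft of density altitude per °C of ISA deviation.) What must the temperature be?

Density altitude − pressure altitude = 6820 − 4000 = +2820 ft.
At 120 ft/°C that is an ISA deviation of 2820/120 = +23.5°C.
ISA temperature at 4000 ft = 15 − 2 × (4000/1000) = 7°C.
OAT = ISA + deviation = 7 + (+23.5) = 30.5°C.

30.5°C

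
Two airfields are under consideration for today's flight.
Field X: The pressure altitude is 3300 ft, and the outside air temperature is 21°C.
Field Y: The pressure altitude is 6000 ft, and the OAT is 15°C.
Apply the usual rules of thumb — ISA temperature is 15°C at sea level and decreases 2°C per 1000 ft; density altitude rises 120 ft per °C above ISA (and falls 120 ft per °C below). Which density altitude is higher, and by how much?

Field X: ISA temp = 8.4°C, deviation +12.6°C, DA = 3300 + 120 × 12.6 = 4812 ft.
Field Y: ISA temp = 3°C, deviation +12°C, DA = 6000 + 120 × 12 = 7440 ft.
Field Y is higher by 7440 − 4812 = 2628 ft.

Field Y by 2628 ft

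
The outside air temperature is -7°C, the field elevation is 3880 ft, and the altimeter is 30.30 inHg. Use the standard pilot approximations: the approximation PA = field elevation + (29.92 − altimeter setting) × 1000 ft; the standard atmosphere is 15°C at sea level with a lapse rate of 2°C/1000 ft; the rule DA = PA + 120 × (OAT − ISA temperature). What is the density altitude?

1700 ft

Pressure altitude = 3880 + (29.92 − 30.30) × 1000 = 3880 + (-380) = 3500 ft.
ISA temperature at 3500 ft = 15 − 2 × (3500/1000) = 8°C.
ISA deviation = -7 − 8 = -15°C.
Density altitude = 3500 + 120 × (-15) = 1700 ft.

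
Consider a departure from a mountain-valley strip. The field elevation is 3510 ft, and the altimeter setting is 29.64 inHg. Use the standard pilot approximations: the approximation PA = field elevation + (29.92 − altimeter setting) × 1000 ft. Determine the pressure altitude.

Pressure correction = (29.92 − 29.64) × 1000 = +280 ft.
Pressure altitude = 3510 + (+280) = 3790 ft.

3790 ft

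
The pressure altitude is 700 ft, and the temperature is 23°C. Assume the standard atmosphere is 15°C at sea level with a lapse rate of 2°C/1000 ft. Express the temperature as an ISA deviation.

ISA temperature at 700 ft = 15 − 2 × (700/1000) = 13.6°C.
Deviation = OAT − ISA = 23 − 13.6 = +9.4°C.

ISA+9.4°C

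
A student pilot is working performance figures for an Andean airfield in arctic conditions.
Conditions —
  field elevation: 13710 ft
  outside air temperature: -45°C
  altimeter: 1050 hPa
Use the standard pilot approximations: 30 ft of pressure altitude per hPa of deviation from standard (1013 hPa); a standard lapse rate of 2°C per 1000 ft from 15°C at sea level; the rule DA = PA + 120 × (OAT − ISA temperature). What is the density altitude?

8424 ft

Pressure altitude = 13710 + (1013 − 1050) × 30 = 13710 + (-1110) = 12600 ft.
ISA temperature at 12600 ft = 15 − 2 × (12600/1000) = -10.2°C.
ISA deviation = -45 − (-10.2) = -34.8°C.
Density altitude = 12600 + 120 × (-34.8) = 8424 ft.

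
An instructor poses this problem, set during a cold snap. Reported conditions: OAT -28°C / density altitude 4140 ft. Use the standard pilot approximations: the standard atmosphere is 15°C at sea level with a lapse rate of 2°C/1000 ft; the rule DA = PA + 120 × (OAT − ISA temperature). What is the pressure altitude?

DA = PA + 120 × (OAT − (15 − 2·PA/1000)) = PA + 120·OAT − 1800 + 0.24·PA = 1.24·PA + 120·OAT − 1800.
So 1.24·PA = 4140 − 120 × (-28) + 1800 = 9300.
PA = 9300 / 1.24 = 7500 ft.

7500 ft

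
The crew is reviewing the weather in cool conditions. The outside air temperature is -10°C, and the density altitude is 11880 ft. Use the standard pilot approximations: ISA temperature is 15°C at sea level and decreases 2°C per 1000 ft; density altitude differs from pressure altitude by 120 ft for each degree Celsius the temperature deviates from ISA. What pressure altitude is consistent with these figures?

12000 ft

DA = PA + 120 × (OAT − (15 − 2·PA/1000)) = PA + 120·OAT − 1800 + 0.24·PA = 1.24·PA + 120·OAT − 1800.
So 1.24·PA = 11880 − 120 × (-10) + 1800 = 14880.
PA = 14880 / 1.24 = 12000 ft.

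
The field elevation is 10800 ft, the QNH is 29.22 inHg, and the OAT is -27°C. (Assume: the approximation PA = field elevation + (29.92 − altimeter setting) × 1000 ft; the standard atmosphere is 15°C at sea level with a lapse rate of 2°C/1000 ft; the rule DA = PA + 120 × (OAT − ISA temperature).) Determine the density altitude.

9220 ft

Pressure altitude = 10800 + (29.92 − 29.22) × 1000 = 10800 + (+700) = 11500 ft.
ISA temperature at 11500 ft = 15 − 2 × (11500/1000) = -8°C.
ISA deviation = -27 − (-8) = -19°C.
Density altitude = 11500 + 120 × (-19) = 9220 ft.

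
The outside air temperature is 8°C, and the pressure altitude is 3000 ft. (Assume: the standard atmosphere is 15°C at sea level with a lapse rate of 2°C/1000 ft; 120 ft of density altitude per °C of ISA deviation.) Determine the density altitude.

2880 ft

ISA temperature at 3000 ft = 15 − 2 × (3000/1000) = 9°C.
ISA deviation = 8 − 9 = -1°C.
Density altitude = 3000 + 120 × (-1) = 3000 + (-120) = 2880 ft.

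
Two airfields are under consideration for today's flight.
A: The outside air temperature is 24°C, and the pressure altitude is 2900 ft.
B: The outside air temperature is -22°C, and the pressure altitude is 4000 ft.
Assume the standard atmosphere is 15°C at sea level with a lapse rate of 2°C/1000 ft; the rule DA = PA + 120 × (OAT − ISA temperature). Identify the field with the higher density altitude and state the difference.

A by 4156 ft

A: ISA temp = 9.2°C, deviation +14.8°C, DA = 2900 + 120 × 14.8 = 4676 ft.
B: ISA temp = 7°C, deviation -29°C, DA = 4000 + 120 × (-29) = 520 ft.
A is higher by 4676 − 520 = 4156 ft.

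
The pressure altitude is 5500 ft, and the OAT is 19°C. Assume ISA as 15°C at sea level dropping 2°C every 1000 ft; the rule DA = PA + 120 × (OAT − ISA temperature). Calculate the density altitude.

ISA temperature at 5500 ft = 15 − 2 × (5500/1000) = 4°C.
ISA deviation = 19 − 4 = +15°C.
Density altitude = 5500 + 120 × (15) = 5500 + (+1800) = 7300 ft.

7300 ft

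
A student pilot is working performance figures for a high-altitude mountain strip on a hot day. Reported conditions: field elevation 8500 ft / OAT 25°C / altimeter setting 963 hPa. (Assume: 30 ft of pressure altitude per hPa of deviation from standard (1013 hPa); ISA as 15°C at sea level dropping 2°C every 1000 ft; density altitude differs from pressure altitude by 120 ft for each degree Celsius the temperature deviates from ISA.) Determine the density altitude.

13600 ft

Pressure altitude = 8500 + (1013 − 963) × 30 = 8500 + (+1500) = 10000 ft.
ISA temperature at 10000 ft = 15 − 2 × (10000/1000) = -5°C.
ISA deviation = 25 − (-5) = +30°C.
Density altitude = 10000 + 120 × (30) = 13600 ft.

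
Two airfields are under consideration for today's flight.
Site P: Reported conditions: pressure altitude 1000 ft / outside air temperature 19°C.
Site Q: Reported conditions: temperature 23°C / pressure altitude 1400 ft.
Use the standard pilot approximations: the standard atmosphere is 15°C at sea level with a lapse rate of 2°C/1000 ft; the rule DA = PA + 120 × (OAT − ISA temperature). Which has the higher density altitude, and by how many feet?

Site Q by 976 ft

Site P: ISA temp = 13°C, deviation +6°C, DA = 1000 + 120 × 6 = 1720 ft.
Site Q: ISA temp = 12.2°C, deviation +10.8°C, DA = 1400 + 120 × 10.8 = 2696 ft.
Site Q is higher by 2696 − 1720 = 976 ft.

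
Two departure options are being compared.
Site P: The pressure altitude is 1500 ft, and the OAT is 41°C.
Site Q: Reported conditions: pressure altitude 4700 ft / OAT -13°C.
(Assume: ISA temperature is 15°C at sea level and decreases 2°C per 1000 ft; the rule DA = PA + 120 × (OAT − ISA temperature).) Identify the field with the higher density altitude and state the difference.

Site P by 2512 ft

Site P: ISA temp = 12°C, deviation +29°C, DA = 1500 + 120 × 29 = 4980 ft.
Site Q: ISA temp = 5.6°C, deviation -18.6°C, DA = 4700 + 120 × (-18.6) = 2468 ft.
Site P is higher by 4980 − 2468 = 2512 ft.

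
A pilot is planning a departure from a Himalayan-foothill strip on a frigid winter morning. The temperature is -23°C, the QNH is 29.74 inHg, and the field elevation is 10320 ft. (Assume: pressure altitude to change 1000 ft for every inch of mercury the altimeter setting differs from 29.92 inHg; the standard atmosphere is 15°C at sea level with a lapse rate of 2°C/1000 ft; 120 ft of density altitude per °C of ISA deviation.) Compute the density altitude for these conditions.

Pressure altitude = 10320 + (29.92 − 29.74) × 1000 = 10320 + (+180) = 10500 ft.
ISA temperature at 10500 ft = 15 − 2 × (10500/1000) = -6°C.
ISA deviation = -23 − (-6) = -17°C.
Density altitude = 10500 + 120 × (-17) = 8460 ft.

8460 ft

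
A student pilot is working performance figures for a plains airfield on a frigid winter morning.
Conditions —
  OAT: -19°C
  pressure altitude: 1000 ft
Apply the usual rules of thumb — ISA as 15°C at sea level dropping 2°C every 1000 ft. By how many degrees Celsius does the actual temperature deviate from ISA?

ISA temperature at 1000 ft = 15 − 2 × (1000/1000) = 13°C.
Deviation = OAT − ISA = -19 − 13 = -32°C.

ISA-32°C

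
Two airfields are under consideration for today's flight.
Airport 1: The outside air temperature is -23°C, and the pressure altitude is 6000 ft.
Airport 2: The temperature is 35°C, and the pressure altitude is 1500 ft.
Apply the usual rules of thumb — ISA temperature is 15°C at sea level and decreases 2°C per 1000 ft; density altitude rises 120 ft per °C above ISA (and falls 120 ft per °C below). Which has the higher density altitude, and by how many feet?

Airport 2 by 1380 ft

Airport 1: ISA temp = 3°C, deviation -26°C, DA = 6000 + 120 × (-26) = 2880 ft.
Airport 2: ISA temp = 12°C, deviation +23°C, DA = 1500 + 120 × 23 = 4260 ft.
Airport 2 is higher by 4260 − 2880 = 1380 ft.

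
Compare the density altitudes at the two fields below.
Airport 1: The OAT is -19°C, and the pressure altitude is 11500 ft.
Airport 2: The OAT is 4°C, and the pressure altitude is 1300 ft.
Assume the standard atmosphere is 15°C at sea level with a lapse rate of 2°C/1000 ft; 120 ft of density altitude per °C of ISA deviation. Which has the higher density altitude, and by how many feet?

Airport 1 by 9888 ft

Airport 1: ISA temp = -8°C, deviation -11°C, DA = 11500 + 120 × (-11) = 10180 ft.
Airport 2: ISA temp = 12.4°C, deviation -8.4°C, DA = 1300 + 120 × (-8.4) = 292 ft.
Airport 1 is higher by 10180 − 292 = 9888 ft.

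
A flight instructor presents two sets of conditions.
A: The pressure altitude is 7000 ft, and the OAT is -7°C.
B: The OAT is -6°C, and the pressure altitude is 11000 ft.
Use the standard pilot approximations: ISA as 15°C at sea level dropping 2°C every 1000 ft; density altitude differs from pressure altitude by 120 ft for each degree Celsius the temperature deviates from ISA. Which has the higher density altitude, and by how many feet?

B by 5080 ft

A: ISA temp = 1°C, deviation -8°C, DA = 7000 + 120 × (-8) = 6040 ft.
B: ISA temp = -7°C, deviation +1°C, DA = 11000 + 120 × 1 = 11120 ft.
B is higher by 11120 − 6040 = 5080 ft.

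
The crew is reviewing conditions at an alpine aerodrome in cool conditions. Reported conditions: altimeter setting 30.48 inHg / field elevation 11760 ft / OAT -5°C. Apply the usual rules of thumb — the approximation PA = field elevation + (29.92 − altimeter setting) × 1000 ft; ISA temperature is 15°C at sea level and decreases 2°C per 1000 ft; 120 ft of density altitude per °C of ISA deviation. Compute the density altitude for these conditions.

11488 ft

Pressure altitude = 11760 + (29.92 − 30.48) × 1000 = 11760 + (-560) = 11200 ft.
ISA temperature at 11200 ft = 15 − 2 × (11200/1000) = -7.4°C.
ISA deviation = -5 − (-7.4) = +2.4°C.
Density altitude = 11200 + 120 × (2.4) = 11488 ft.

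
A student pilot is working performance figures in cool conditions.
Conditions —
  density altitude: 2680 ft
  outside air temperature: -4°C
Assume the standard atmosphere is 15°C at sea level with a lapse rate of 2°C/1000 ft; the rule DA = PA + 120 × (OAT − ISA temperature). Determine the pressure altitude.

DA = PA + 120 × (OAT − (15 − 2·PA/1000)) = PA + 120·OAT − 1800 + 0.24·PA = 1.24·PA + 120·OAT − 1800.
So 1.24·PA = 2680 − 120 × (-4) + 1800 = 4960.
PA = 4960 / 1.24 = 4000 ft.

4000 ft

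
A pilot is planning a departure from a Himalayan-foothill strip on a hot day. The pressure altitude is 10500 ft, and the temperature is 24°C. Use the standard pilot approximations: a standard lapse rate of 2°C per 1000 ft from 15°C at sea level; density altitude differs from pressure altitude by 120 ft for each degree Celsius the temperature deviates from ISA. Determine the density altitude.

14100 ft

ISA temperature at 10500 ft = 15 − 2 × (10500/1000) = -6°C.
ISA deviation = 24 − (-6) = +30°C.
Density altitude = 10500 + 120 × (30) = 10500 + (+3600) = 14100 ft.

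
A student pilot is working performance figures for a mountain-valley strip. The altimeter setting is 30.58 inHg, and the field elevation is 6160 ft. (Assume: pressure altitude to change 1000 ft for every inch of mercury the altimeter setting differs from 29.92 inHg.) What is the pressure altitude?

Pressure correction = (29.92 − 30.58) × 1000 = -660 ft.
Pressure altitude = 6160 + (-660) = 5500 ft.

5500 ft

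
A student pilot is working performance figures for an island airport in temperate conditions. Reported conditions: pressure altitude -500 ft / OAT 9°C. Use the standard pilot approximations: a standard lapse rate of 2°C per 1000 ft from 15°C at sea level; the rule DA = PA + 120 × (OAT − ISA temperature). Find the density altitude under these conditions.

ISA temperature at -500 ft = 15 − 2 × (-500/1000) = 16°C.
ISA deviation = 9 − 16 = -7°C.
Density altitude = -500 + 120 × (-7) = -500 + (-840) = -1340 ft.

-1340 ft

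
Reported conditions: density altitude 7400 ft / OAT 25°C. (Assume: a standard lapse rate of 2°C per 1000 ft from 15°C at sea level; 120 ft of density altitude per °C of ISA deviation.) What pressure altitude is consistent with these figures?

5000 ft

DA = PA + 120 × (OAT − (15 − 2·PA/1000)) = PA + 120·OAT − 1800 + 0.24·PA = 1.24·PA + 120·OAT − 1800.
So 1.24·PA = 7400 − 120 × 25 + 1800 = 6200.
PA = 6200 / 1.24 = 5000 ft.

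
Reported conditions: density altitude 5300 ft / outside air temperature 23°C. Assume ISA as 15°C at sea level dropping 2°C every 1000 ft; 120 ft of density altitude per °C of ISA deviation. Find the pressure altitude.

DA = PA + 120 × (OAT − (15 − 2·PA/1000)) = PA + 120·OAT − 1800 + 0.24·PA = 1.24·PA + 120·OAT − 1800.
So 1.24·PA = 5300 − 120 × 23 + 1800 = 4340.
PA = 4340 / 1.24 = 3500 ft.

3500 ft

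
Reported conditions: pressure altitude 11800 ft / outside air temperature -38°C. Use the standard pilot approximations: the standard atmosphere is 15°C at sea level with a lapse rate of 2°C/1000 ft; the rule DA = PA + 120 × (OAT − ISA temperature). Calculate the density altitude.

8272 ft

ISA temperature at 11800 ft = 15 − 2 × (11800/1000) = -8.6°C.
ISA deviation = -38 − (-8.6) = -29.4°C.
Density altitude = 11800 + 120 × (-29.4) = 11800 + (-3528) = 8272 ft.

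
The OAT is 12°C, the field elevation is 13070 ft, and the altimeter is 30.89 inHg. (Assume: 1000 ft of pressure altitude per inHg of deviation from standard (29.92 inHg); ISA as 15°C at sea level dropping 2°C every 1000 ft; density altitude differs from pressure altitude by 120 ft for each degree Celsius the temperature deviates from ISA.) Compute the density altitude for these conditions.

14644 ft

Pressure altitude = 13070 + (29.92 − 30.89) × 1000 = 13070 + (-970) = 12100 ft.
ISA temperature at 12100 ft = 15 − 2 × (12100/1000) = -9.2°C.
ISA deviation = 12 − (-9.2) = +21.2°C.
Density altitude = 12100 + 120 × (21.2) = 14644 ft.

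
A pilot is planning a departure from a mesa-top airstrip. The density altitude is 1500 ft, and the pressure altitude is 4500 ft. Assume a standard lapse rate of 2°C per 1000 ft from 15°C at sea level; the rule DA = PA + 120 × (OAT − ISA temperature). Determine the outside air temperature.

Density altitude − pressure altitude = 1500 − 4500 = -3000 ft.
At 120 ft/°C that is an ISA deviation of -3000/120 = -25°C.
ISA temperature at 4500 ft = 15 − 2 × (4500/1000) = 6°C.
OAT = ISA + deviation = 6 + (-25) = -19°C.

-19°C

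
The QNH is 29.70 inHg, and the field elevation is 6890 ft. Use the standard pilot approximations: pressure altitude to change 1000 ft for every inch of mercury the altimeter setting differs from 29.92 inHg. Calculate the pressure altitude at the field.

7110 ft

Pressure correction = (29.92 − 29.70) × 1000 = +220 ft.
Pressure altitude = 6890 + (+220) = 7110 ft.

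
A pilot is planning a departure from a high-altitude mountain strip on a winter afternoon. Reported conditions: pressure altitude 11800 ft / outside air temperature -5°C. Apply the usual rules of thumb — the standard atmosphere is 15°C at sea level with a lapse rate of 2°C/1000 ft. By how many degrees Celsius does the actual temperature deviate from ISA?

ISA+3.6°C

ISA temperature at 11800 ft = 15 − 2 × (11800/1000) = -8.6°C.
Deviation = OAT − ISA = -5 − (-8.6) = +3.6°C.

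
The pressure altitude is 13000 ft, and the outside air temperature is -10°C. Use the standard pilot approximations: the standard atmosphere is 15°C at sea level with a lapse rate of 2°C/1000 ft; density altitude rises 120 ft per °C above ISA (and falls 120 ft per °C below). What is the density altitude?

ISA temperature at 13000 ft = 15 − 2 × (13000/1000) = -11°C.
ISA deviation = -10 − (-11) = +1°C.
Density altitude = 13000 + 120 × (1) = 13000 + (+120) = 13120 ft.

13120 ft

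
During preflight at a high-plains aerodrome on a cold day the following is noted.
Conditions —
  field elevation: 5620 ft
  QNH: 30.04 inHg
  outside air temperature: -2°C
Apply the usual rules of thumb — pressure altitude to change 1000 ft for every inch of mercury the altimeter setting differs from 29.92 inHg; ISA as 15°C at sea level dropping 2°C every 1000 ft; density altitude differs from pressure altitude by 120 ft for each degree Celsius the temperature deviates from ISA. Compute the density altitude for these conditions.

4780 ft

Pressure altitude = 5620 + (29.92 − 30.04) × 1000 = 5620 + (-120) = 5500 ft.
ISA temperature at 5500 ft = 15 − 2 × (5500/1000) = 4°C.
ISA deviation = -2 − 4 = -6°C.
Density altitude = 5500 + 120 × (-6) = 4780 ft.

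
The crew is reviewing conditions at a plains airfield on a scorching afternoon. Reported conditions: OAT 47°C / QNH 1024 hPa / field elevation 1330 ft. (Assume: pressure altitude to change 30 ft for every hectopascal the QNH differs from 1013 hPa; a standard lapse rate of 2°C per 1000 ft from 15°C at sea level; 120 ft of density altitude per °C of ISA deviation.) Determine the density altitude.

Pressure altitude = 1330 + (1013 − 1024) × 30 = 1330 + (-330) = 1000 ft.
ISA temperature at 1000 ft = 15 − 2 × (1000/1000) = 13°C.
ISA deviation = 47 − 13 = +34°C.
Density altitude = 1000 + 120 × (34) = 5080 ft.

5080 ft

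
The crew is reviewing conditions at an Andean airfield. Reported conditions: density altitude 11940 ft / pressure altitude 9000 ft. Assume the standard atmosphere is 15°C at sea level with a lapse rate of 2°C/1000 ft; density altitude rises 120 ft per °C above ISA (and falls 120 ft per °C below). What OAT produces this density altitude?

Density altitude − pressure altitude = 11940 − 9000 = +2940 ft.
At 120 ft/°C that is an ISA deviation of 2940/120 = +24.5°C.
ISA temperature at 9000 ft = 15 − 2 × (9000/1000) = -3°C.
OAT = ISA + deviation = -3 + (+24.5) = 21.5°C.

21.5°C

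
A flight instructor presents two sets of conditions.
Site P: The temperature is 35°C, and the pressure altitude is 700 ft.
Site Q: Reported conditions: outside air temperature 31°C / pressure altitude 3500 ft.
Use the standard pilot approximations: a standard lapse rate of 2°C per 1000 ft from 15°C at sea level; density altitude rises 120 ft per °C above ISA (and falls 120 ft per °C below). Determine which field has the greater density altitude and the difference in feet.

Site P: ISA temp = 13.6°C, deviation +21.4°C, DA = 700 + 120 × 21.4 = 3268 ft.
Site Q: ISA temp = 8°C, deviation +23°C, DA = 3500 + 120 × 23 = 6260 ft.
Site Q is higher by 6260 − 3268 = 2992 ft.

Site Q by 2992 ft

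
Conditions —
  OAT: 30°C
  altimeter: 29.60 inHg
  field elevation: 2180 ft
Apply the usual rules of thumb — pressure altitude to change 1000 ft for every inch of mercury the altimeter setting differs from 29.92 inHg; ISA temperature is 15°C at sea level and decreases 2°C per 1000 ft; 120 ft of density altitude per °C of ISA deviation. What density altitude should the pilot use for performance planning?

Pressure altitude = 2180 + (29.92 − 29.60) × 1000 = 2180 + (+320) = 2500 ft.
ISA temperature at 2500 ft = 15 − 2 × (2500/1000) = 10°C.
ISA deviation = 30 − 10 = +20°C.
Density altitude = 2500 + 120 × (20) = 4900 ft.

4900 ft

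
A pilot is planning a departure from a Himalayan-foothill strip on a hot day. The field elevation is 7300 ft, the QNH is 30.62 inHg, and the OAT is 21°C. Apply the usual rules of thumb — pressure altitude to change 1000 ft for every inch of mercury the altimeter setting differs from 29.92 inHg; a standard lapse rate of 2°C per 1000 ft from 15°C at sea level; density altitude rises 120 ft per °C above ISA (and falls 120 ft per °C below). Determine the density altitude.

8904 ft

Pressure altitude = 7300 + (29.92 − 30.62) × 1000 = 7300 + (-700) = 6600 ft.
ISA temperature at 6600 ft = 15 − 2 × (6600/1000) = 1.8°C.
ISA deviation = 21 − 1.8 = +19.2°C.
Density altitude = 6600 + 120 × (19.2) = 8904 ft.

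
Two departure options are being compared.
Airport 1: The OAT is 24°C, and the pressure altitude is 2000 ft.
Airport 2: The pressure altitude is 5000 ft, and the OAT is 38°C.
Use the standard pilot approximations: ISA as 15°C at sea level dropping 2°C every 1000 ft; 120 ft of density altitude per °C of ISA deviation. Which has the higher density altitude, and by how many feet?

Airport 2 by 5400 ft

Airport 1: ISA temp = 11°C, deviation +13°C, DA = 2000 + 120 × 13 = 3560 ft.
Airport 2: ISA temp = 5°C, deviation +33°C, DA = 5000 + 120 × 33 = 8960 ft.
Airport 2 is higher by 8960 − 3560 = 5400 ft.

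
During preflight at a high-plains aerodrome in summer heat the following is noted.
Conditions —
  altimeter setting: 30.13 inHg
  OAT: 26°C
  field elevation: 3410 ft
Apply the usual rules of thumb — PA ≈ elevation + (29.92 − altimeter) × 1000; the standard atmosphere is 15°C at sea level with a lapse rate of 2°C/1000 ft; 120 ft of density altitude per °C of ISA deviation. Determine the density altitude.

5288 ft

Pressure altitude = 3410 + (29.92 − 30.13) × 1000 = 3410 + (-210) = 3200 ft.
ISA temperature at 3200 ft = 15 − 2 × (3200/1000) = 8.6°C.
ISA deviation = 26 − 8.6 = +17.4°C.
Density altitude = 3200 + 120 × (17.4) = 5288 ft.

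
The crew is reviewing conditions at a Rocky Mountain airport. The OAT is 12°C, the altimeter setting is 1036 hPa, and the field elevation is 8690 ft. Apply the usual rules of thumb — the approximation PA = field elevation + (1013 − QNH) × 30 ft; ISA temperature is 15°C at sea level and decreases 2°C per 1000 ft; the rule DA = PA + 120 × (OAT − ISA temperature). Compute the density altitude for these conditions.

9560 ft

Pressure altitude = 8690 + (1013 − 1036) × 30 = 8690 + (-690) = 8000 ft.
ISA temperature at 8000 ft = 15 − 2 × (8000/1000) = -1°C.
ISA deviation = 12 − (-1) = +13°C.
Density altitude = 8000 + 120 × (13) = 9560 ft.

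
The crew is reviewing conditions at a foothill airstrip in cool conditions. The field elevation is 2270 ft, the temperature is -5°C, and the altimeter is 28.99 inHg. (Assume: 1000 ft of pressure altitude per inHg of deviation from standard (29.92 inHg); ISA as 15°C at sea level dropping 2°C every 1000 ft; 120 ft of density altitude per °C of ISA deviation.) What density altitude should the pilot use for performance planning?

Pressure altitude = 2270 + (29.92 − 28.99) × 1000 = 2270 + (+930) = 3200 ft.
ISA temperature at 3200 ft = 15 − 2 × (3200/1000) = 8.6°C.
ISA deviation = -5 − 8.6 = -13.6°C.
Density altitude = 3200 + 120 × (-13.6) = 1568 ft.

1568 ft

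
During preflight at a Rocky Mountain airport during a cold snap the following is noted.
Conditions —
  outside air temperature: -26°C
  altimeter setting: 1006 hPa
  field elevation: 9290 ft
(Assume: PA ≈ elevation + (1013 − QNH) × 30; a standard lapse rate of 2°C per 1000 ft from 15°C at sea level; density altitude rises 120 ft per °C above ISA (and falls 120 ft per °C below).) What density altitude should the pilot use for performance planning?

Pressure altitude = 9290 + (1013 − 1006) × 30 = 9290 + (+210) = 9500 ft.
ISA temperature at 9500 ft = 15 − 2 × (9500/1000) = -4°C.
ISA deviation = -26 − (-4) = -22°C.
Density altitude = 9500 + 120 × (-22) = 6860 ft.

6860 ft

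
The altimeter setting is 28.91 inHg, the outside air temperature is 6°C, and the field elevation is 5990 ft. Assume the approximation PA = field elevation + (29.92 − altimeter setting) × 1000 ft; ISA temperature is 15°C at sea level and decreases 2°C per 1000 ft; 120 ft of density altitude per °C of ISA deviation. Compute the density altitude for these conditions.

Pressure altitude = 5990 + (29.92 − 28.91) × 1000 = 5990 + (+1010) = 7000 ft.
ISA temperature at 7000 ft = 15 − 2 × (7000/1000) = 1°C.
ISA deviation = 6 − 1 = +5°C.
Density altitude = 7000 + 120 × (5) = 7600 ft.

7600 ft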